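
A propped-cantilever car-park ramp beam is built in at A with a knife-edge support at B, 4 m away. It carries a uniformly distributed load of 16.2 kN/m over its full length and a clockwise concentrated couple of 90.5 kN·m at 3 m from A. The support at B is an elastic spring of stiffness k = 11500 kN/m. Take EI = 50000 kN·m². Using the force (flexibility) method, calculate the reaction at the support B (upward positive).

R_B = 46.62 kN

Release the roller at B. Primary structure: cantilever fixed at A.
Primary-structure tip deflection at B by superposition:
  UDL 16.2: wL⁴/(8EI) = 518.4/EI
  clockwise couple 90.5 at a = 3: M₀a(2L − a)/(2EI) = 678.8/EI
  δ_0 = 1197/EI
Tip deflection under a unit load at B: L³/(3EI) = 21.33/EI.
With EI = 50000 kN·m²: δ_0 = 0.023943 m and δ_{BB} = 0.000427 m/kN.
Compatibility — the spring shortens by R_B/k under the reaction it provides: δ_0 − R_B·δ_{BB} = R_B/k. With 1/k = 0.000087 m/kN, R_B = δ_0 / (δ_{BB} + 1/k) = 0.023943 / (0.000427 + 0.000087) = 46.62 kN.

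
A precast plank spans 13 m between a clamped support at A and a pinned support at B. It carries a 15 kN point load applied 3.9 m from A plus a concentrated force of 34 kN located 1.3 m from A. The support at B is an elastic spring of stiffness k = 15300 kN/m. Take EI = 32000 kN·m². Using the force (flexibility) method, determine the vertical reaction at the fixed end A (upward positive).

Take the reaction at B as the redundant and release it; the primary structure is a cantilever fixed at A.
Downward deflection at the released point B due to the loads:
  point load 15 at a = 3.9: Pa²(3L − a)/(6EI) = 1335/EI
  point load 34 at a = 1.3: Pa²(3L − a)/(6EI) = 361/EI
  δ_0 = 1696/EI
Flexibility coefficient — unit upward force at B: δ_{BB} = L³/(3EI) = 732.3/EI.
With EI = 32000 kN·m²: δ_0 = 0.052991 m and δ_{BB} = 0.022885 m/kN.
Compatibility — the spring shortens by R_B/k under the reaction it provides: δ_0 − R_B·δ_{BB} = R_B/k. With 1/k = 0.000065 m/kN, R_B = δ_0 / (δ_{BB} + 1/k) = 0.052991 / (0.022885 + 0.000065) = 2.309 kN.
Vertical equilibrium: R_A = ΣP − R_B = 49 − 2.309 = 46.69 kN.

R_A = 46.69 kN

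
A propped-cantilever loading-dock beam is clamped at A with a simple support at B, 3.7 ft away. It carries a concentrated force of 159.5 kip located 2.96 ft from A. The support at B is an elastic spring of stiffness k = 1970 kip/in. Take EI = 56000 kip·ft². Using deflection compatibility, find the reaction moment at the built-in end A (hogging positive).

Choose R_B as the redundant. The primary structure is the cantilever fixed at A.
Deflection at B on the released cantilever, summing each load's contribution:
  point load 159.5 at a = 2.96: Pa²(3L − a)/(6EI) = 1896/EI
Flexibility coefficient — unit upward force at B: δ_{BB} = L³/(3EI) = 16.88/EI.
With EI = 56000 kip·ft²: δ_0 = 0.033856 ft and δ_{BB} = 0.000302 ft/kip.
Compatibility — the spring shortens by R_B/k under the reaction it provides: δ_0 − R_B·δ_{BB} = R_B/k. With 1/k = 1/(1970×12) ft/kip = 0.000042 ft/kip, R_B = δ_0 / (δ_{BB} + 1/k) = 0.033856 / (0.000302 + 0.000042) = 98.47 kip.
Moment equilibrium about A: M_A = Σ(load moments about A) − R_B·L = 472.1 − 98.47×3.7 = 107.8 kip·ft.

M_A = 107.8 kip·ft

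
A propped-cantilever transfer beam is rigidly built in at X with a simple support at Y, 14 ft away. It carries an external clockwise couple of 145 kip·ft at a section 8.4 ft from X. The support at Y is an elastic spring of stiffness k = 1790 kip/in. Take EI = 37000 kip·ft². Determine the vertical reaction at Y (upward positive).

Release the roller at Y. Primary structure: cantilever fixed at X.
Downward deflection at the released point Y due to the loads:
  clockwise couple 145 at a = 8.4: M₀a(2L − a)/(2EI) = 11936/EI
Flexibility coefficient — unit upward force at Y: δ_{YY} = L³/(3EI) = 914.7/EI.
With EI = 37000 kip·ft²: δ_0 = 0.32261 ft and δ_{YY} = 0.024721 ft/kip.
Compatibility — the spring shortens by R_Y/k under the reaction it provides: δ_0 − R_Y·δ_{YY} = R_Y/k. With 1/k = 1/(1790×12) ft/kip = 0.000047 ft/kip, R_Y = δ_0 / (δ_{YY} + 1/k) = 0.32261 / (0.024721 + 0.000047) = 13.03 kip.

R_Y = 13.03 kip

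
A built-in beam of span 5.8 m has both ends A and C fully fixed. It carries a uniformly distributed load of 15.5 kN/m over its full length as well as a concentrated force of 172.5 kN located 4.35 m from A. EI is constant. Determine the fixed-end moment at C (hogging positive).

M_C = 184.1 kN·m

Release both end moments; the primary structure is a simply-supported span AC with redundants M_A and M_C.
On the primary (simply-supported) span, the end slopes from the loading are:
  at A: UDL 15.5: wL³/(24EI) = 126/EI
  at C: UDL 15.5: wL³/(24EI) = 126/EI
  at A: point load 172.5 at a = 4.35: Pab(L + b)/(6LEI) = 226.7/EI
  at C: point load 172.5 at a = 4.35: Pab(L + a)/(6LEI) = 317.3/EI
  θ_A0 = 352.7/EI,  θ_C0 = 443.4/EI
Flexibility coefficients: a unit moment at one end gives L/(3EI) there and L/(6EI) at the far end, so f₁₁ = f₂₂ = 1.933/EI and f₁₂ = f₂₁ = 0.9667/EI.
Compatibility — zero rotation at each built-in end:
  1.933 M_A + 0.9667 M_C = 352.7
  0.9667 M_A + 1.933 M_C = 443.4
Solving the pair gives M_A = 90.35 kN·m and M_C = 184.1 kN·m (hogging).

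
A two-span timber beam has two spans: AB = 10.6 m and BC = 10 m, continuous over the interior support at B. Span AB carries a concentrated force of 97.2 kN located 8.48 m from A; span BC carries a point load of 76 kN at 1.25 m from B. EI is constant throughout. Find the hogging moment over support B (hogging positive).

M_B = 114.2 kN·m

Take M_B as the redundant. Released structure: two simple spans AB and BC with a hinge at B.
End slopes at the hinge B, treating each span as simply supported:
  span AB: point load 97.2 at a = 8.48: Pab(L + a)/(6LEI) = 524.2/EI
  span BC: point load 76 at a = 1.25: Pab(L + b)/(6LEI) = 259.8/EI
  relative rotation θ_0 = (524.2 + 259.8)/EI = 784/EI
A unit hogging moment at B produces rotation L₁/(3EI) + L₂/(3EI) = 6.867/EI.
Slope continuity at B: θ_0 = M_B·6.867/EI, so M_B = 784/6.867 = 114.2 kN·m (hogging).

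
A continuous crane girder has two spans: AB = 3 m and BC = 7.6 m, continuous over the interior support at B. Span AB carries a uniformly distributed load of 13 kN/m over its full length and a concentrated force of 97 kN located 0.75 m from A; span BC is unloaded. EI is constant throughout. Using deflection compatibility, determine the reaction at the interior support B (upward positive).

R_B = 50.16 kN

Insert a hinge at B; M_B is the redundant, and each span becomes simply supported.
End slopes at the hinge B, treating each span as simply supported:
  span AB: UDL 13: wL³/(24EI) = 14.62/EI
  span AB: point load 97 at a = 0.75: Pab(L + a)/(6LEI) = 34.1/EI
  relative rotation θ_0 = (48.73 + 0)/EI = 48.73/EI
A unit hogging moment at B produces rotation L₁/(3EI) + L₂/(3EI) = 3.533/EI.
Compatibility: M_B·(L₁+L₂)/(3EI) = θ_0, giving M_B = 13.79 kN·m (hogging).
Span AB, ΣM about A with M_B applied at B: R_B^{AB}·3 = 131.2 + 13.79, so R_B^{AB} = 48.35 kN and R_A = 136 − 48.35 = 87.65 kN.
Span BC, ΣM about C: R_B^{BC}·7.6 = 0 + 13.79, so R_B^{BC} = 1.815 kN and R_C = 0 − 1.815 = -1.815 kN.
R_B = 48.35 + 1.815 = 50.16 kN.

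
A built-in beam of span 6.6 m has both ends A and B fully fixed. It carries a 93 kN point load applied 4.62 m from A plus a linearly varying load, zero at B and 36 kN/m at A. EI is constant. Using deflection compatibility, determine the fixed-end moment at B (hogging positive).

M_B = 142.5 kN·m

Release both end moments; the primary structure is a simply-supported span AB with redundants M_A and M_B.
Simple-span end rotations at A and B under the given loads:
  at A: point load 93 at a = 4.62: Pab(L + b)/(6LEI) = 184.3/EI
  at B: point load 93 at a = 4.62: Pab(L + a)/(6LEI) = 241/EI
  at A: triangular load, peak 36: w₀L³/(45EI) = 230/EI
  at B: triangular load, peak 36: 7w₀L³/(360EI) = 201.2/EI
  θ_A0 = 414.3/EI,  θ_B0 = 442.3/EI
Flexibility coefficients: a unit moment at one end gives L/(3EI) there and L/(6EI) at the far end, so f₁₁ = f₂₂ = 2.2/EI and f₁₂ = f₂₁ = 1.1/EI.
Compatibility — zero rotation at each built-in end:
  2.2 M_A + 1.1 M_B = 414.3
  1.1 M_A + 2.2 M_B = 442.3
Solving the pair gives M_A = 117.1 kN·m and M_B = 142.5 kN·m (hogging).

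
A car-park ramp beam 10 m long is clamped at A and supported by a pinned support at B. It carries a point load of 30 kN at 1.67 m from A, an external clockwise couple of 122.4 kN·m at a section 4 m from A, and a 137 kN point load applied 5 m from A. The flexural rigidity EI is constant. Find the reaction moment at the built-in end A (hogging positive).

M_A = 300 kN·m

Remove the prop at B; the released (primary) structure is a cantilever built in at A.
Free-end deflection of the primary structure under the applied loading (downward +):
  point load 30 at a = 1.67: Pa²(3L − a)/(6EI) = 395/EI
  clockwise couple 122.4 at a = 4: M₀a(2L − a)/(2EI) = 3917/EI
  point load 137 at a = 5: Pa²(3L − a)/(6EI) = 14271/EI
  δ_0 = 18583/EI
Tip deflection under a unit load at B: L³/(3EI) = 333.3/EI.
Compatibility at B: δ_0 − R_B·δ_{BB} = 0, so R_B = 18583/333.3 = 55.75 kN.
Moment equilibrium about A: M_A = Σ(load moments about A) − R_B·L = 857.5 − 55.75×10 = 300 kN·m.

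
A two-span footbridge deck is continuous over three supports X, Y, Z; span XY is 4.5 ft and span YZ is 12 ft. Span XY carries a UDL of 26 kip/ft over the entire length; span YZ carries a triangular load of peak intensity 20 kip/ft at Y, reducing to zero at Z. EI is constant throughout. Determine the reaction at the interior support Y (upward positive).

R_Y = 186.7 kip

Take M_Y as the redundant. Released structure: two simple spans XY and YZ with a hinge at Y.
End slopes at the hinge Y, treating each span as simply supported:
  span XY: UDL 26: wL³/(24EI) = 98.72/EI
  span YZ: triangular load, peak 20: w₀L³/(45EI) = 768/EI
  relative rotation θ_0 = (98.72 + 768)/EI = 866.7/EI
A unit hogging moment at Y produces rotation L₁/(3EI) + L₂/(3EI) = 5.5/EI.
Compatibility: M_Y·(L₁+L₂)/(3EI) = θ_0, giving M_Y = 157.6 kip·ft (hogging).
Span XY, ΣM about X with M_Y applied at Y: R_Y^{XY}·4.5 = 263.2 + 157.6, so R_Y^{XY} = 93.52 kip and R_X = 117 − 93.52 = 23.48 kip.
Span YZ, ΣM about Z: R_Y^{YZ}·12 = 960 + 157.6, so R_Y^{YZ} = 93.13 kip and R_Z = 120 − 93.13 = 26.87 kip.
R_Y = 93.52 + 93.13 = 186.7 kip.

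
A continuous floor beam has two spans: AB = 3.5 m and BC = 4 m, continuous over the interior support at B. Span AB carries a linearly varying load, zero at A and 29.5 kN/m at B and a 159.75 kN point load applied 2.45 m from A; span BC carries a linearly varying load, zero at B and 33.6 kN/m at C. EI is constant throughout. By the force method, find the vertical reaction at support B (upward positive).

Insert a hinge at B; M_B is the redundant, and each span becomes simply supported.
Rotations at B on the released spans (each span's end-slope, ×1/EI):
  span AB: triangular load, peak 29.5: w₀L³/(45EI) = 28.11/EI
  span AB: point load 159.75 at a = 2.45: Pab(L + a)/(6LEI) = 116.4/EI
  span BC: triangular load, peak 33.6: 7w₀L³/(360EI) = 41.81/EI
  relative rotation θ_0 = (144.5 + 41.81)/EI = 186.4/EI
A unit hogging moment at B produces rotation L₁/(3EI) + L₂/(3EI) = 2.5/EI.
Slope continuity at B: θ_0 = M_B·2.5/EI, so M_B = 186.4/2.5 = 74.54 kN·m (hogging).
Span AB, ΣM about A with M_B applied at B: R_B^{AB}·3.5 = 511.8 + 74.54, so R_B^{AB} = 167.5 kN and R_A = 211.4 − 167.5 = 43.84 kN.
Span BC, ΣM about C: R_B^{BC}·4 = 89.6 + 74.54, so R_B^{BC} = 41.04 kN and R_C = 67.2 − 41.04 = 26.16 kN.
R_B = 167.5 + 41.04 = 208.6 kN.

R_B = 208.6 kN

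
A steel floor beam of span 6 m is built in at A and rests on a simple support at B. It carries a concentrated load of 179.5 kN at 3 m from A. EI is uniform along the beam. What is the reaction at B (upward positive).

Release the roller at B. Primary structure: cantilever fixed at A.
Downward deflection at the released point B due to the loads:
  point load 179.5 at a = 3: Pa²(3L − a)/(6EI) = 4039/EI
Flexibility coefficient — unit upward force at B: δ_{BB} = L³/(3EI) = 72/EI.
The prop prevents deflection at B: R_B = δ_0/δ_{BB} = 4039/72 = 56.09 kN.

R_B = 56.09 kN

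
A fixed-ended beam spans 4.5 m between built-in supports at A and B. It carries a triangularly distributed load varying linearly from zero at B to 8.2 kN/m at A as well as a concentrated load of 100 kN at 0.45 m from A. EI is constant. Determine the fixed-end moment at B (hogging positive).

Release both end moments; the primary structure is a simply-supported span AB with redundants M_A and M_B.
On the primary (simply-supported) span, the end slopes from the loading are:
  at A: triangular load, peak 8.2: w₀L³/(45EI) = 16.61/EI
  at B: triangular load, peak 8.2: 7w₀L³/(360EI) = 14.53/EI
  at A: point load 100 at a = 0.45: Pab(L + b)/(6LEI) = 57.71/EI
  at B: point load 100 at a = 0.45: Pab(L + a)/(6LEI) = 33.41/EI
  θ_A0 = 74.32/EI,  θ_B0 = 47.94/EI
Flexibility coefficients: a unit moment at one end gives L/(3EI) there and L/(6EI) at the far end, so f₁₁ = f₂₂ = 1.5/EI and f₁₂ = f₂₁ = 0.75/EI.
Compatibility — zero rotation at each built-in end:
  1.5 M_A + 0.75 M_B = 74.32
  0.75 M_A + 1.5 M_B = 47.94
Solving the pair gives M_A = 44.75 kN·m and M_B = 9.585 kN·m (hogging).

M_B = 9.585 kN·m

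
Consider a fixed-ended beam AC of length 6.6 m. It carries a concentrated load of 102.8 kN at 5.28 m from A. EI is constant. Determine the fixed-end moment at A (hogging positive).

Release both end moments; the primary structure is a simply-supported span AC with redundants M_A and M_C.
End rotations of the released simple span under the applied load (×1/EI):
  at A: point load 102.8 at a = 5.28: Pab(L + b)/(6LEI) = 143.3/EI
  at C: point load 102.8 at a = 5.28: Pab(L + a)/(6LEI) = 214.9/EI
  θ_A0 = 143.3/EI,  θ_C0 = 214.9/EI
Flexibility coefficients: a unit moment at one end gives L/(3EI) there and L/(6EI) at the far end, so f₁₁ = f₂₂ = 2.2/EI and f₁₂ = f₂₁ = 1.1/EI.
Compatibility — zero rotation at each built-in end:
  2.2 M_A + 1.1 M_C = 143.3
  1.1 M_A + 2.2 M_C = 214.9
Solving the pair gives M_A = 21.71 kN·m and M_C = 86.85 kN·m (hogging).

M_A = 21.71 kN·m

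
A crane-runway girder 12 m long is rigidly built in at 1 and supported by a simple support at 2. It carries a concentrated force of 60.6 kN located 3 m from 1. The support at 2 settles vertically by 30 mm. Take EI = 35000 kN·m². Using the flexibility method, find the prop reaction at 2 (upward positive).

R_2 = 3.385 kN

Choose R_2 as the redundant. The primary structure is the cantilever fixed at 1.
Free-end deflection of the primary structure under the applied loading (downward +):
  point load 60.6 at a = 3: Pa²(3L − a)/(6EI) = 3000/EI
Flexibility coefficient — unit upward force at 2: δ_{22} = L³/(3EI) = 576/EI.
With EI = 35000 kN·m²: δ_0 = 0.085706 m and δ_{22} = 0.016457 m/kN.
Compatibility — the beam at 2 must follow the support down by 0.03 m: δ_0 − R_2·δ_{22} = 0.03, so R_2 = (0.085706 − 0.03)/0.016457 = 3.385 kN.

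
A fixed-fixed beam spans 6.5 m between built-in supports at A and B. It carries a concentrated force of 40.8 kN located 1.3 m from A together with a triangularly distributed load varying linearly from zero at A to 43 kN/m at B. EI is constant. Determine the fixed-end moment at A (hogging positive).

Release both end moments; the primary structure is a simply-supported span AB with redundants M_A and M_B.
Simple-span end rotations at A and B under the given loads:
  at A: point load 40.8 at a = 1.3: Pab(L + b)/(6LEI) = 82.74/EI
  at B: point load 40.8 at a = 1.3: Pab(L + a)/(6LEI) = 55.16/EI
  at A: triangular load, peak 43: 7w₀L³/(360EI) = 229.6/EI
  at B: triangular load, peak 43: w₀L³/(45EI) = 262.4/EI
  θ_A0 = 312.4/EI,  θ_B0 = 317.6/EI
Flexibility coefficients: a unit moment at one end gives L/(3EI) there and L/(6EI) at the far end, so f₁₁ = f₂₂ = 2.167/EI and f₁₂ = f₂₁ = 1.083/EI.
Compatibility — zero rotation at each built-in end:
  2.167 M_A + 1.083 M_B = 312.4
  1.083 M_A + 2.167 M_B = 317.6
Solving the pair gives M_A = 94.5 kN·m and M_B = 99.32 kN·m (hogging).

M_A = 94.5 kN·m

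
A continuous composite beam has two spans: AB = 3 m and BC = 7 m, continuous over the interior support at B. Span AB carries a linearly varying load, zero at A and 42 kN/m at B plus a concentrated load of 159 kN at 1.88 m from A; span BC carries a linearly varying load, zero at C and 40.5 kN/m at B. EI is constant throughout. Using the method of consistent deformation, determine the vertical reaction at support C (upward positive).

Release continuity at B by inserting a hinge; the redundant is the internal moment M_B. The primary structure is two simply-supported spans AB and BC.
Rotations at B on the released spans (each span's end-slope, ×1/EI):
  span AB: triangular load, peak 42: w₀L³/(45EI) = 25.2/EI
  span AB: point load 159 at a = 1.88: Pab(L + a)/(6LEI) = 90.77/EI
  span BC: triangular load, peak 40.5: w₀L³/(45EI) = 308.7/EI
  relative rotation θ_0 = (116 + 308.7)/EI = 424.7/EI
A unit hogging moment at B produces rotation L₁/(3EI) + L₂/(3EI) = 3.333/EI.
Compatibility: M_B·(L₁+L₂)/(3EI) = θ_0, giving M_B = 127.4 kN·m (hogging).
Span BC, ΣM about C: R_B^{BC}·7 = 661.5 + 127.4, so R_B^{BC} = 112.7 kN and R_C = 141.8 − 112.7 = 29.05 kN.

R_C = 29.05 kN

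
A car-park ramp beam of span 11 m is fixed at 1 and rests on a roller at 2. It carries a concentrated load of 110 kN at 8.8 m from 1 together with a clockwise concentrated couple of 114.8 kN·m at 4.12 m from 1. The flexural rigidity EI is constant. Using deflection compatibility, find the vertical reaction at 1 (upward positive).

R_1 = 23.03 kN

Take the reaction at 2 as the redundant and release it; the primary structure is a cantilever fixed at 1.
Free-end deflection of the primary structure under the applied loading (downward +):
  point load 110 at a = 8.8: Pa²(3L − a)/(6EI) = 34358/EI
  clockwise couple 114.8 at a = 4.12: M₀a(2L − a)/(2EI) = 4228/EI
  δ_0 = 38586/EI
Flexibility coefficient — unit upward force at 2: δ_{22} = L³/(3EI) = 443.7/EI.
The prop prevents deflection at 2: R_2 = δ_0/δ_{22} = 38586/443.7 = 86.97 kN.
Vertical equilibrium: R_1 = ΣP − R_2 = 110 − 86.97 = 23.03 kN.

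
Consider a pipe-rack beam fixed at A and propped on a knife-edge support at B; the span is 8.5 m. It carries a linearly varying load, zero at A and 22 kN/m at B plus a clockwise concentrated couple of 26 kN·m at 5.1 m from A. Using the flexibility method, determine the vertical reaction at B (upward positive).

R_B = 55.28 kN

Take the reaction at B as the redundant and release it; the primary structure is a cantilever fixed at A.
Free-end deflection of the primary structure under the applied loading (downward +):
  triangular load, peak 22 at the free end: 11w₀L⁴/(120EI) = 10527/EI
  clockwise couple 26 at a = 5.1: M₀a(2L − a)/(2EI) = 789/EI
  δ_0 = 11316/EI
Flexibility coefficient — unit upward force at B: δ_{BB} = L³/(3EI) = 204.7/EI.
The prop prevents deflection at B: R_B = δ_0/δ_{BB} = 11316/204.7 = 55.28 kN.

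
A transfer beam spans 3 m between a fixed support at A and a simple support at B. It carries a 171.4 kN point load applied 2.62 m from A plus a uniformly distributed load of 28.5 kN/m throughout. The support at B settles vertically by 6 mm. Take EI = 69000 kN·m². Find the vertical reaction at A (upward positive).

R_A = 131.8 kN

Take the reaction at B as the redundant and release it; the primary structure is a cantilever fixed at A.
Free-end deflection of the primary structure under the applied loading (downward +):
  point load 171.4 at a = 2.62: Pa²(3L − a)/(6EI) = 1251/EI
  UDL 28.5: wL⁴/(8EI) = 288.6/EI
  δ_0 = 1540/EI
Tip deflection under a unit load at B: L³/(3EI) = 9/EI.
With EI = 69000 kN·m²: δ_0 = 0.022314 m and δ_{BB} = 0.00013 m/kN.
Compatibility — the beam at B must follow the support down by 0.006 m: δ_0 − R_B·δ_{BB} = 0.006, so R_B = (0.022314 − 0.006)/0.00013 = 125.1 kN.
Vertical equilibrium: R_A = ΣP − R_B = 256.9 − 125.1 = 131.8 kN.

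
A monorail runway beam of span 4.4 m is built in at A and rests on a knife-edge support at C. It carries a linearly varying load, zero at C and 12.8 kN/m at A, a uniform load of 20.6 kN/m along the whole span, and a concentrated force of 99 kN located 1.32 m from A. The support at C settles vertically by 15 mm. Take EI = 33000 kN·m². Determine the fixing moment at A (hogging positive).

M_A = 220.8 kN·m

Remove the prop at C; the released (primary) structure is a cantilever built in at A.
Free-end deflection of the primary structure under the applied loading (downward +):
  triangular load, peak 12.8 at the fixed end: w₀L⁴/(30EI) = 159.9/EI
  UDL 20.6: wL⁴/(8EI) = 965.1/EI
  point load 99 at a = 1.32: Pa²(3L − a)/(6EI) = 341.5/EI
  δ_0 = 1467/EI
Flexibility coefficient — unit upward force at C: δ_{CC} = L³/(3EI) = 28.39/EI.
With EI = 33000 kN·m²: δ_0 = 0.044442 m and δ_{CC} = 0.00086 m/kN.
Compatibility — the beam at C must follow the support down by 0.015 m: δ_0 − R_C·δ_{CC} = 0.015, so R_C = (0.044442 − 0.015)/0.00086 = 34.22 kN.
Moment equilibrium about A: M_A = Σ(load moments about A) − R_C·L = 371.4 − 34.22×4.4 = 220.8 kN·m.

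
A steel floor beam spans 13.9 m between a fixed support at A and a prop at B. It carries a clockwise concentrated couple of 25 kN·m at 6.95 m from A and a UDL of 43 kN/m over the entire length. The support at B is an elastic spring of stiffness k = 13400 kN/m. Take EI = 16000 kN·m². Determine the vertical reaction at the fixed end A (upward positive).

R_A = 371.8 kN

Choose R_B as the redundant. The primary structure is the cantilever fixed at A.
Free-end deflection of the primary structure under the applied loading (downward +):
  clockwise couple 25 at a = 6.95: M₀a(2L − a)/(2EI) = 1811/EI
  UDL 43: wL⁴/(8EI) = 200649/EI
  δ_0 = 202461/EI
Flexibility coefficient — unit upward force at B: δ_{BB} = L³/(3EI) = 895.2/EI.
With EI = 16000 kN·m²: δ_0 = 12.654 m and δ_{BB} = 0.05595 m/kN.
Compatibility — the spring shortens by R_B/k under the reaction it provides: δ_0 − R_B·δ_{BB} = R_B/k. With 1/k = 0.000075 m/kN, R_B = δ_0 / (δ_{BB} + 1/k) = 12.654 / (0.05595 + 0.000075) = 225.9 kN.
Vertical equilibrium: R_A = ΣP − R_B = 597.7 − 225.9 = 371.8 kN.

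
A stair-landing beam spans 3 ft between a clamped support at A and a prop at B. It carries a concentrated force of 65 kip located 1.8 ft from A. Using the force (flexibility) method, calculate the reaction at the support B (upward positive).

R_B = 28.08 kip

Release the roller at B. Primary structure: cantilever fixed at A.
Downward deflection at the released point B due to the loads:
  point load 65 at a = 1.8: Pa²(3L − a)/(6EI) = 252.7/EI
Flexibility coefficient — unit upward force at B: δ_{BB} = L³/(3EI) = 9/EI.
The prop prevents deflection at B: R_B = δ_0/δ_{BB} = 252.7/9 = 28.08 kip.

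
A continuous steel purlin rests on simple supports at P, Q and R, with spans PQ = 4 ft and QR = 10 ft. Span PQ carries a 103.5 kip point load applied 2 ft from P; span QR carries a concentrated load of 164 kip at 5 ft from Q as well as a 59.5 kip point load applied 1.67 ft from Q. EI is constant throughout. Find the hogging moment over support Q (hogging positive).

Take M_Q as the redundant. Released structure: two simple spans PQ and QR with a hinge at Q.
Discontinuity in slope at Q on the released structure — sum the simple-span end rotations:
  span PQ: point load 103.5 at a = 2: Pab(L + a)/(6LEI) = 103.5/EI
  span QR: point load 164 at a = 5: Pab(L + b)/(6LEI) = 1025/EI
  span QR: point load 59.5 at a = 1.67: Pab(L + b)/(6LEI) = 252.9/EI
  relative rotation θ_0 = (103.5 + 1278)/EI = 1381/EI
A unit hogging moment at Q produces rotation L₁/(3EI) + L₂/(3EI) = 4.667/EI.
Compatibility: M_Q·(L₁+L₂)/(3EI) = θ_0, giving M_Q = 296 kip·ft (hogging).

M_Q = 296 kip·ft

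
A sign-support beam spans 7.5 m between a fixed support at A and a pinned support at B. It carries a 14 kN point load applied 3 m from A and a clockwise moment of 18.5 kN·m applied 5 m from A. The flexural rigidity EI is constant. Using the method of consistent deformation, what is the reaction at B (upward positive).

Take the reaction at B as the redundant and release it; the primary structure is a cantilever fixed at A.
Deflection at B on the released cantilever, summing each load's contribution:
  point load 14 at a = 3: Pa²(3L − a)/(6EI) = 409.5/EI
  clockwise couple 18.5 at a = 5: M₀a(2L − a)/(2EI) = 462.5/EI
  δ_0 = 872/EI
Flexibility coefficient — unit upward force at B: δ_{BB} = L³/(3EI) = 140.6/EI.
Compatibility at B: δ_0 − R_B·δ_{BB} = 0, so R_B = 872/140.6 = 6.201 kN.

R_B = 6.201 kN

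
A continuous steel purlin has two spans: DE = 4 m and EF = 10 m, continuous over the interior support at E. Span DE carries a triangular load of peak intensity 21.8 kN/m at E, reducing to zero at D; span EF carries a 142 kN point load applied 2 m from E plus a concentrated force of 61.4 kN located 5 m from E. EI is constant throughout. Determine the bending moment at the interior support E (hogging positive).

Insert a hinge at E; M_E is the redundant, and each span becomes simply supported.
Rotations at E on the released spans (each span's end-slope, ×1/EI):
  span DE: triangular load, peak 21.8: w₀L³/(45EI) = 31/EI
  span EF: point load 142 at a = 2: Pab(L + b)/(6LEI) = 681.6/EI
  span EF: point load 61.4 at a = 5: Pab(L + b)/(6LEI) = 383.8/EI
  relative rotation θ_0 = (31 + 1065)/EI = 1096/EI
A unit hogging moment at E produces rotation L₁/(3EI) + L₂/(3EI) = 4.667/EI.
Slope continuity at E: θ_0 = M_E·4.667/EI, so M_E = 1096/4.667 = 234.9 kN·m (hogging).

M_E = 234.9 kN·m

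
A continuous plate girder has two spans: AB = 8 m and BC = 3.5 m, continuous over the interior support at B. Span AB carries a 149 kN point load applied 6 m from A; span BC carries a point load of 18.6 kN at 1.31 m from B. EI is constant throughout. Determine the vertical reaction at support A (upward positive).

R_A = 19.77 kN

Take M_B as the redundant. Released structure: two simple spans AB and BC with a hinge at B.
Discontinuity in slope at B on the released structure — sum the simple-span end rotations:
  span AB: point load 149 at a = 6: Pab(L + a)/(6LEI) = 521.5/EI
  span BC: point load 18.6 at a = 1.31: Pab(L + b)/(6LEI) = 14.46/EI
  relative rotation θ_0 = (521.5 + 14.46)/EI = 536/EI
A unit hogging moment at B produces rotation L₁/(3EI) + L₂/(3EI) = 3.833/EI.
Slope continuity at B: θ_0 = M_B·3.833/EI, so M_B = 536/3.833 = 139.8 kN·m (hogging).
Span AB, ΣM about A with M_B applied at B: R_B^{AB}·8 = 894 + 139.8, so R_B^{AB} = 129.2 kN and R_A = 149 − 129.2 = 19.77 kN.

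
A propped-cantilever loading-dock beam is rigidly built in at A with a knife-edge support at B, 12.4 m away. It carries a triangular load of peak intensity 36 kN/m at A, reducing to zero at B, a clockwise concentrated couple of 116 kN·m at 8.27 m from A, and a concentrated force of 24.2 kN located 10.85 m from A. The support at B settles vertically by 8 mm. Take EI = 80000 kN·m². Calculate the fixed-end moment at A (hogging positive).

M_A = 361.3 kN·m

Take the reaction at B as the redundant and release it; the primary structure is a cantilever fixed at A.
Downward deflection at the released point B due to the loads:
  triangular load, peak 36 at the fixed end: w₀L⁴/(30EI) = 28371/EI
  clockwise couple 116 at a = 8.27: M₀a(2L − a)/(2EI) = 7929/EI
  point load 24.2 at a = 10.85: Pa²(3L − a)/(6EI) = 12511/EI
  δ_0 = 48811/EI
Tip deflection under a unit load at B: L³/(3EI) = 635.5/EI.
With EI = 80000 kN·m²: δ_0 = 0.61013 m and δ_{BB} = 0.007944 m/kN.
Compatibility — the beam at B must follow the support down by 0.008 m: δ_0 − R_B·δ_{BB} = 0.008, so R_B = (0.61013 − 0.008)/0.007944 = 75.79 kN.
Moment equilibrium about A: M_A = Σ(load moments about A) − R_B·L = 1301 − 75.79×12.4 = 361.3 kN·m.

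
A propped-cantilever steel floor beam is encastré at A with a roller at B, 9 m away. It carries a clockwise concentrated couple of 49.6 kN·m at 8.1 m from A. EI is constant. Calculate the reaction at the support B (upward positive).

Take the reaction at B as the redundant and release it; the primary structure is a cantilever fixed at A.
Free-end deflection of the primary structure under the applied loading (downward +):
  clockwise couple 49.6 at a = 8.1: M₀a(2L − a)/(2EI) = 1989/EI
Flexibility coefficient — unit upward force at B: δ_{BB} = L³/(3EI) = 243/EI.
Compatibility at B: δ_0 − R_B·δ_{BB} = 0, so R_B = 1989/243 = 8.184 kN.

R_B = 8.184 kN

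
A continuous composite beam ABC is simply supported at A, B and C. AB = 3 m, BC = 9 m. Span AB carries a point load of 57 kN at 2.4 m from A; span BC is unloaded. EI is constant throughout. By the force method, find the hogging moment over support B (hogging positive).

M_B = 6.156 kN·m

Insert a hinge at B; M_B is the redundant, and each span becomes simply supported.
Rotations at B on the released spans (each span's end-slope, ×1/EI):
  span AB: point load 57 at a = 2.4: Pab(L + a)/(6LEI) = 24.62/EI
  relative rotation θ_0 = (24.62 + 0)/EI = 24.62/EI
A unit hogging moment at B produces rotation L₁/(3EI) + L₂/(3EI) = 4/EI.
Compatibility: M_B·(L₁+L₂)/(3EI) = θ_0, giving M_B = 6.156 kN·m (hogging).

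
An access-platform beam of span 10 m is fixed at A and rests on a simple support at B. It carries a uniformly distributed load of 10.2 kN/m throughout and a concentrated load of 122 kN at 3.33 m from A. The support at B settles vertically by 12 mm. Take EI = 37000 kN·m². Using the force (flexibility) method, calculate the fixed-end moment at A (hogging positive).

M_A = 366.7 kN·m

Release the roller at B. Primary structure: cantilever fixed at A.
Deflection at B on the released cantilever, summing each load's contribution:
  UDL 10.2: wL⁴/(8EI) = 12750/EI
  point load 122 at a = 3.33: Pa²(3L − a)/(6EI) = 6013/EI
  δ_0 = 18763/EI
Tip deflection under a unit load at B: L³/(3EI) = 333.3/EI.
With EI = 37000 kN·m²: δ_0 = 0.50712 m and δ_{BB} = 0.009009 m/kN.
Compatibility — the beam at B must follow the support down by 0.012 m: δ_0 − R_B·δ_{BB} = 0.012, so R_B = (0.50712 − 0.012)/0.009009 = 54.96 kN.
Moment equilibrium about A: M_A = Σ(load moments about A) − R_B·L = 916.3 − 54.96×10 = 366.7 kN·m.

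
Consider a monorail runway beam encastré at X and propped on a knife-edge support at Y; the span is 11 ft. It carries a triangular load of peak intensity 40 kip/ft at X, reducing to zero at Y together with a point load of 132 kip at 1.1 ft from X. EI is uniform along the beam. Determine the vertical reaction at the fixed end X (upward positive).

Release the roller at Y. Primary structure: cantilever fixed at X.
Downward deflection at the released point Y due to the loads:
  triangular load, peak 40 at the fixed end: w₀L⁴/(30EI) = 19521/EI
  point load 132 at a = 1.1: Pa²(3L − a)/(6EI) = 849.2/EI
  δ_0 = 20371/EI
Flexibility coefficient — unit upward force at Y: δ_{YY} = L³/(3EI) = 443.7/EI.
Compatibility at Y: δ_0 − R_Y·δ_{YY} = 0, so R_Y = 20371/443.7 = 45.91 kip.
Vertical equilibrium: R_X = ΣP − R_Y = 352 − 45.91 = 306.1 kip.

R_X = 306.1 kip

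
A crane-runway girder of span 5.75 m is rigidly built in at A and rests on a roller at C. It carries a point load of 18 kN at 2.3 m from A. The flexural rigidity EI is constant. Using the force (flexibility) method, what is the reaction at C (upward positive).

R_C = 3.744 kN

Remove the prop at C; the released (primary) structure is a cantilever built in at A.
Deflection at C on the released cantilever, summing each load's contribution:
  point load 18 at a = 2.3: Pa²(3L − a)/(6EI) = 237.3/EI
Tip deflection under a unit load at C: L³/(3EI) = 63.37/EI.
Compatibility at C: δ_0 − R_C·δ_{CC} = 0, so R_C = 237.3/63.37 = 3.744 kN.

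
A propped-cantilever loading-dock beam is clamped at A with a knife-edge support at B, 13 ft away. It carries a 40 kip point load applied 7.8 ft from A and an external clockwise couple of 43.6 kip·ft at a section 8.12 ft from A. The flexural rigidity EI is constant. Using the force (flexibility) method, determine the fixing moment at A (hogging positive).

Take the reaction at B as the redundant and release it; the primary structure is a cantilever fixed at A.
Primary-structure tip deflection at B by superposition:
  point load 40 at a = 7.8: Pa²(3L − a)/(6EI) = 12655/EI
  clockwise couple 43.6 at a = 8.12: M₀a(2L − a)/(2EI) = 3165/EI
  δ_0 = 15820/EI
Tip deflection under a unit load at B: L³/(3EI) = 732.3/EI.
The prop prevents deflection at B: R_B = δ_0/δ_{BB} = 15820/732.3 = 21.6 kip.
Moment equilibrium about A: M_A = Σ(load moments about A) − R_B·L = 355.6 − 21.6×13 = 74.78 kip·ft.

M_A = 74.78 kip·ft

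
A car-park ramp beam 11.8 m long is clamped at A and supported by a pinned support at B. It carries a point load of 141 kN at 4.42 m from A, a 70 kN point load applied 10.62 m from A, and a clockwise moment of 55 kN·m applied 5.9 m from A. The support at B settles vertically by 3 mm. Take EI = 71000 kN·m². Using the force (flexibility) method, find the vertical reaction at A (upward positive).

Release the roller at B. Primary structure: cantilever fixed at A.
Primary-structure tip deflection at B by superposition:
  point load 141 at a = 4.42: Pa²(3L − a)/(6EI) = 14223/EI
  point load 70 at a = 10.62: Pa²(3L − a)/(6EI) = 32606/EI
  clockwise couple 55 at a = 5.9: M₀a(2L − a)/(2EI) = 2872/EI
  δ_0 = 49701/EI
Tip deflection under a unit load at B: L³/(3EI) = 547.7/EI.
With EI = 71000 kN·m²: δ_0 = 0.70001 m and δ_{BB} = 0.007714 m/kN.
Compatibility — the beam at B must follow the support down by 0.003 m: δ_0 − R_B·δ_{BB} = 0.003, so R_B = (0.70001 − 0.003)/0.007714 = 90.36 kN.
Vertical equilibrium: R_A = ΣP − R_B = 211 − 90.36 = 120.6 kN.

R_A = 120.6 kN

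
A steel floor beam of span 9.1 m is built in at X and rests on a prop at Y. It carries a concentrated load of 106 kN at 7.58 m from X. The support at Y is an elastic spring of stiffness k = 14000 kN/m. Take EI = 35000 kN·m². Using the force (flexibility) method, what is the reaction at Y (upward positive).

R_Y = 78.9 kN

Take the reaction at Y as the redundant and release it; the primary structure is a cantilever fixed at X.
Free-end deflection of the primary structure under the applied loading (downward +):
  point load 106 at a = 7.58: Pa²(3L − a)/(6EI) = 20017/EI
Flexibility coefficient — unit upward force at Y: δ_{YY} = L³/(3EI) = 251.2/EI.
With EI = 35000 kN·m²: δ_0 = 0.57192 m and δ_{YY} = 0.007177 m/kN.
Compatibility — the spring shortens by R_Y/k under the reaction it provides: δ_0 − R_Y·δ_{YY} = R_Y/k. With 1/k = 0.000071 m/kN, R_Y = δ_0 / (δ_{YY} + 1/k) = 0.57192 / (0.007177 + 0.000071) = 78.9 kN.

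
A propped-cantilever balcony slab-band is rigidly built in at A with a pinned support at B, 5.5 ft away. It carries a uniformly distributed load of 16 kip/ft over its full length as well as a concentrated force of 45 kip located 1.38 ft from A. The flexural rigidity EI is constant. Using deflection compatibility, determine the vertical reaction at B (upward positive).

R_B = 36.89 kip

Remove the prop at B; the released (primary) structure is a cantilever built in at A.
Primary-structure tip deflection at B by superposition:
  UDL 16: wL⁴/(8EI) = 1830/EI
  point load 45 at a = 1.38: Pa²(3L − a)/(6EI) = 216/EI
  δ_0 = 2046/EI
Flexibility coefficient — unit upward force at B: δ_{BB} = L³/(3EI) = 55.46/EI.
Compatibility at B: δ_0 − R_B·δ_{BB} = 0, so R_B = 2046/55.46 = 36.89 kip.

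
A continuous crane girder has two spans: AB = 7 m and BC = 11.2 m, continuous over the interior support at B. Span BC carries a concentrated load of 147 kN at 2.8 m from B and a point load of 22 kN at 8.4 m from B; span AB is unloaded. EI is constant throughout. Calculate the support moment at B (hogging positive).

M_B = 184 kN·m

Release continuity at B by inserting a hinge; the redundant is the internal moment M_B. The primary structure is two simply-supported spans AB and BC.
Rotations at B on the released spans (each span's end-slope, ×1/EI):
  span BC: point load 147 at a = 2.8: Pab(L + b)/(6LEI) = 1008/EI
  span BC: point load 22 at a = 8.4: Pab(L + b)/(6LEI) = 107.8/EI
  relative rotation θ_0 = (0 + 1116)/EI = 1116/EI
A unit hogging moment at B produces rotation L₁/(3EI) + L₂/(3EI) = 6.067/EI.
Slope continuity at B: θ_0 = M_B·6.067/EI, so M_B = 1116/6.067 = 184 kN·m (hogging).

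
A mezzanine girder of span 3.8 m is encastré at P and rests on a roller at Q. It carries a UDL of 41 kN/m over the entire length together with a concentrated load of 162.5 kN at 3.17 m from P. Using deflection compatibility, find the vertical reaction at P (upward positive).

Choose R_Q as the redundant. The primary structure is the cantilever fixed at P.
Primary-structure tip deflection at Q by superposition:
  UDL 41: wL⁴/(8EI) = 1069/EI
  point load 162.5 at a = 3.17: Pa²(3L − a)/(6EI) = 2240/EI
  δ_0 = 3308/EI
Flexibility coefficient — unit upward force at Q: δ_{QQ} = L³/(3EI) = 18.29/EI.
The prop prevents deflection at Q: R_Q = δ_0/δ_{QQ} = 3308/18.29 = 180.9 kN.
Vertical equilibrium: R_P = ΣP − R_Q = 318.3 − 180.9 = 137.4 kN.

R_P = 137.4 kN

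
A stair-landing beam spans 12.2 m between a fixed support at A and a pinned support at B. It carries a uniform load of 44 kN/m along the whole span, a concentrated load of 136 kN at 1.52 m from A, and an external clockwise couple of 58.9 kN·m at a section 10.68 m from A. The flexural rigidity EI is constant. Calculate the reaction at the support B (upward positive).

Choose R_B as the redundant. The primary structure is the cantilever fixed at A.
Free-end deflection of the primary structure under the applied loading (downward +):
  UDL 44: wL⁴/(8EI) = 121843/EI
  point load 136 at a = 1.52: Pa²(3L − a)/(6EI) = 1837/EI
  clockwise couple 58.9 at a = 10.68: M₀a(2L − a)/(2EI) = 4315/EI
  δ_0 = 127996/EI
Tip deflection under a unit load at B: L³/(3EI) = 605.3/EI.
The prop prevents deflection at B: R_B = δ_0/δ_{BB} = 127996/605.3 = 211.5 kN.

R_B = 211.5 kN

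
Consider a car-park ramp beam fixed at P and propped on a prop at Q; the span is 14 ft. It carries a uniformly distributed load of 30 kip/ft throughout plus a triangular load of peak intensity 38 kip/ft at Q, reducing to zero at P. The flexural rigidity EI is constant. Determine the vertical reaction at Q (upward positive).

Release the roller at Q. Primary structure: cantilever fixed at P.
Free-end deflection of the primary structure under the applied loading (downward +):
  UDL 30: wL⁴/(8EI) = 144060/EI
  triangular load, peak 38 at the free end: 11w₀L⁴/(120EI) = 133816/EI
  δ_0 = 277876/EI
Tip deflection under a unit load at Q: L³/(3EI) = 914.7/EI.
Compatibility at Q: δ_0 − R_Q·δ_{QQ} = 0, so R_Q = 277876/914.7 = 303.8 kip.

R_Q = 303.8 kip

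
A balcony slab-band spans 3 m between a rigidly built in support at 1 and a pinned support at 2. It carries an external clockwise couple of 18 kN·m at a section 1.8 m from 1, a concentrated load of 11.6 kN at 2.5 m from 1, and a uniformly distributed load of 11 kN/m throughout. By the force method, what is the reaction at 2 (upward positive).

R_2 = 28.66 kN

Take the reaction at 2 as the redundant and release it; the primary structure is a cantilever fixed at 1.
Free-end deflection of the primary structure under the applied loading (downward +):
  clockwise couple 18 at a = 1.8: M₀a(2L − a)/(2EI) = 68.04/EI
  point load 11.6 at a = 2.5: Pa²(3L − a)/(6EI) = 78.54/EI
  UDL 11: wL⁴/(8EI) = 111.4/EI
  δ_0 = 258/EI
Flexibility coefficient — unit upward force at 2: δ_{22} = L³/(3EI) = 9/EI.
Compatibility at 2: δ_0 − R_2·δ_{22} = 0, so R_2 = 258/9 = 28.66 kN.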